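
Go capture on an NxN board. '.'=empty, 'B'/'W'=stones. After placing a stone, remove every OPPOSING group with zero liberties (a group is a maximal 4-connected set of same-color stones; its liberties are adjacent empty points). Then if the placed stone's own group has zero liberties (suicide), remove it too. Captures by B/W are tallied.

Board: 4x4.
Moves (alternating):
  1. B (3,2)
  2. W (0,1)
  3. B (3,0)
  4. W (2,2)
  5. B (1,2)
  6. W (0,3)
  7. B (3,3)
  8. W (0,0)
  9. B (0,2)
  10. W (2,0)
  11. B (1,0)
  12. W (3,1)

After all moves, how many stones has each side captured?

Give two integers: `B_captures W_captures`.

Answer: 0 1

Derivation:
Move 1: B@(3,2) -> caps B=0 W=0
Move 2: W@(0,1) -> caps B=0 W=0
Move 3: B@(3,0) -> caps B=0 W=0
Move 4: W@(2,2) -> caps B=0 W=0
Move 5: B@(1,2) -> caps B=0 W=0
Move 6: W@(0,3) -> caps B=0 W=0
Move 7: B@(3,3) -> caps B=0 W=0
Move 8: W@(0,0) -> caps B=0 W=0
Move 9: B@(0,2) -> caps B=0 W=0
Move 10: W@(2,0) -> caps B=0 W=0
Move 11: B@(1,0) -> caps B=0 W=0
Move 12: W@(3,1) -> caps B=0 W=1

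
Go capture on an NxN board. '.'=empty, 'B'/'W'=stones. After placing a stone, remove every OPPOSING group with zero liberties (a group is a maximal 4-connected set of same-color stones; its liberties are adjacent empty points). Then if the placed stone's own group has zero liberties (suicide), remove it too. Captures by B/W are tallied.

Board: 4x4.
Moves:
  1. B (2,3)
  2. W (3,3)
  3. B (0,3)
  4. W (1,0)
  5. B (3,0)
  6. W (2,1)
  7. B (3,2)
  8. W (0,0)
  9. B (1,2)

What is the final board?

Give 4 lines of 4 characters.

Answer: W..B
W.B.
.W.B
B.B.

Derivation:
Move 1: B@(2,3) -> caps B=0 W=0
Move 2: W@(3,3) -> caps B=0 W=0
Move 3: B@(0,3) -> caps B=0 W=0
Move 4: W@(1,0) -> caps B=0 W=0
Move 5: B@(3,0) -> caps B=0 W=0
Move 6: W@(2,1) -> caps B=0 W=0
Move 7: B@(3,2) -> caps B=1 W=0
Move 8: W@(0,0) -> caps B=1 W=0
Move 9: B@(1,2) -> caps B=1 W=0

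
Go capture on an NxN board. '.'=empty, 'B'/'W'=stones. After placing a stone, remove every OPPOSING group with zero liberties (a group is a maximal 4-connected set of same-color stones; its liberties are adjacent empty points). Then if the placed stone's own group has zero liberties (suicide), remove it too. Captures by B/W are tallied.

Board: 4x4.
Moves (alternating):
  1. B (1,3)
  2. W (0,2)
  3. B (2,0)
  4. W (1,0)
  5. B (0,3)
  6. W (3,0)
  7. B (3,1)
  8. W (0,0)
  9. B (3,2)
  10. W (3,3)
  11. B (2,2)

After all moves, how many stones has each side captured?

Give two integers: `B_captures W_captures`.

Answer: 1 0

Derivation:
Move 1: B@(1,3) -> caps B=0 W=0
Move 2: W@(0,2) -> caps B=0 W=0
Move 3: B@(2,0) -> caps B=0 W=0
Move 4: W@(1,0) -> caps B=0 W=0
Move 5: B@(0,3) -> caps B=0 W=0
Move 6: W@(3,0) -> caps B=0 W=0
Move 7: B@(3,1) -> caps B=1 W=0
Move 8: W@(0,0) -> caps B=1 W=0
Move 9: B@(3,2) -> caps B=1 W=0
Move 10: W@(3,3) -> caps B=1 W=0
Move 11: B@(2,2) -> caps B=1 W=0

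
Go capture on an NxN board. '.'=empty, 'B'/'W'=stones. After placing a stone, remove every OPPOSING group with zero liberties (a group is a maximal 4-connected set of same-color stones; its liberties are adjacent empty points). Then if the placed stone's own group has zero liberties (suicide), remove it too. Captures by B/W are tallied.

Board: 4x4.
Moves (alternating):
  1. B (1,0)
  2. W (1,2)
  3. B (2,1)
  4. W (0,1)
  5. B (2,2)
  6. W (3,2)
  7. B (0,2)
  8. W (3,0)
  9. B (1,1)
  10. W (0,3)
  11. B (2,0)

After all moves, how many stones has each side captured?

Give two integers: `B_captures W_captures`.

Move 1: B@(1,0) -> caps B=0 W=0
Move 2: W@(1,2) -> caps B=0 W=0
Move 3: B@(2,1) -> caps B=0 W=0
Move 4: W@(0,1) -> caps B=0 W=0
Move 5: B@(2,2) -> caps B=0 W=0
Move 6: W@(3,2) -> caps B=0 W=0
Move 7: B@(0,2) -> caps B=0 W=0
Move 8: W@(3,0) -> caps B=0 W=0
Move 9: B@(1,1) -> caps B=0 W=0
Move 10: W@(0,3) -> caps B=0 W=1
Move 11: B@(2,0) -> caps B=0 W=1

Answer: 0 1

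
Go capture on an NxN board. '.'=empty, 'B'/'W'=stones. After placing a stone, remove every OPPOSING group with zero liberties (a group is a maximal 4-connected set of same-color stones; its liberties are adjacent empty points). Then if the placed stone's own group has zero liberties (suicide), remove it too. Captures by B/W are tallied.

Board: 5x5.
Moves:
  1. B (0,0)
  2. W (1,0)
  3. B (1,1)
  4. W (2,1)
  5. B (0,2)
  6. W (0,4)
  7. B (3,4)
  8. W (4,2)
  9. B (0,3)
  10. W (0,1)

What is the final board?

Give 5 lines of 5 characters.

Answer: .WBBW
WB...
.W...
....B
..W..

Derivation:
Move 1: B@(0,0) -> caps B=0 W=0
Move 2: W@(1,0) -> caps B=0 W=0
Move 3: B@(1,1) -> caps B=0 W=0
Move 4: W@(2,1) -> caps B=0 W=0
Move 5: B@(0,2) -> caps B=0 W=0
Move 6: W@(0,4) -> caps B=0 W=0
Move 7: B@(3,4) -> caps B=0 W=0
Move 8: W@(4,2) -> caps B=0 W=0
Move 9: B@(0,3) -> caps B=0 W=0
Move 10: W@(0,1) -> caps B=0 W=1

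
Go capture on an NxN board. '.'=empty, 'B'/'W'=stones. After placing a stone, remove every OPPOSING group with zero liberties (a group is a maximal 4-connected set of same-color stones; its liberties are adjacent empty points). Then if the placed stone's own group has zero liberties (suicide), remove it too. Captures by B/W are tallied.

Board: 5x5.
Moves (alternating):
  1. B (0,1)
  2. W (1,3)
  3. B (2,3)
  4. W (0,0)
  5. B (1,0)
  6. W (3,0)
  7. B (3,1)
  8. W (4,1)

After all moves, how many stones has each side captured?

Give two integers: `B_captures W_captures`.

Answer: 1 0

Derivation:
Move 1: B@(0,1) -> caps B=0 W=0
Move 2: W@(1,3) -> caps B=0 W=0
Move 3: B@(2,3) -> caps B=0 W=0
Move 4: W@(0,0) -> caps B=0 W=0
Move 5: B@(1,0) -> caps B=1 W=0
Move 6: W@(3,0) -> caps B=1 W=0
Move 7: B@(3,1) -> caps B=1 W=0
Move 8: W@(4,1) -> caps B=1 W=0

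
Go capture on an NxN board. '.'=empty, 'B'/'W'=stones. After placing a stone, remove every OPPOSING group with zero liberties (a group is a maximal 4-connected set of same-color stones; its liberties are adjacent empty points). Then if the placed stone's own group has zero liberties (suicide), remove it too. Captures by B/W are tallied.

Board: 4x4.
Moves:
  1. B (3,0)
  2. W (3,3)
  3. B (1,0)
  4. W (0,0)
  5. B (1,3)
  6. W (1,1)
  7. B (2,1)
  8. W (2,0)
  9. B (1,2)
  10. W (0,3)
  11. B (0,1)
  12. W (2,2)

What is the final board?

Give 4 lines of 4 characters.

Move 1: B@(3,0) -> caps B=0 W=0
Move 2: W@(3,3) -> caps B=0 W=0
Move 3: B@(1,0) -> caps B=0 W=0
Move 4: W@(0,0) -> caps B=0 W=0
Move 5: B@(1,3) -> caps B=0 W=0
Move 6: W@(1,1) -> caps B=0 W=0
Move 7: B@(2,1) -> caps B=0 W=0
Move 8: W@(2,0) -> caps B=0 W=1
Move 9: B@(1,2) -> caps B=0 W=1
Move 10: W@(0,3) -> caps B=0 W=1
Move 11: B@(0,1) -> caps B=0 W=1
Move 12: W@(2,2) -> caps B=0 W=1

Answer: WB.W
.WBB
WBW.
B..W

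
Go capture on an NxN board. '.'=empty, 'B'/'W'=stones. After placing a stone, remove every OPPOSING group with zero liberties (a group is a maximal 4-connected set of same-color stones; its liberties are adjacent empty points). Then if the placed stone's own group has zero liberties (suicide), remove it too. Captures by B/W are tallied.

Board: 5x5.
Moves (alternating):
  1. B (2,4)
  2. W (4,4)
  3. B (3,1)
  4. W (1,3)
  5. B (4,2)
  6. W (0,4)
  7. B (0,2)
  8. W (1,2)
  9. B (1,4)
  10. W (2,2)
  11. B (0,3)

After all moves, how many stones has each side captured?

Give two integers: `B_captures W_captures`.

Answer: 1 0

Derivation:
Move 1: B@(2,4) -> caps B=0 W=0
Move 2: W@(4,4) -> caps B=0 W=0
Move 3: B@(3,1) -> caps B=0 W=0
Move 4: W@(1,3) -> caps B=0 W=0
Move 5: B@(4,2) -> caps B=0 W=0
Move 6: W@(0,4) -> caps B=0 W=0
Move 7: B@(0,2) -> caps B=0 W=0
Move 8: W@(1,2) -> caps B=0 W=0
Move 9: B@(1,4) -> caps B=0 W=0
Move 10: W@(2,2) -> caps B=0 W=0
Move 11: B@(0,3) -> caps B=1 W=0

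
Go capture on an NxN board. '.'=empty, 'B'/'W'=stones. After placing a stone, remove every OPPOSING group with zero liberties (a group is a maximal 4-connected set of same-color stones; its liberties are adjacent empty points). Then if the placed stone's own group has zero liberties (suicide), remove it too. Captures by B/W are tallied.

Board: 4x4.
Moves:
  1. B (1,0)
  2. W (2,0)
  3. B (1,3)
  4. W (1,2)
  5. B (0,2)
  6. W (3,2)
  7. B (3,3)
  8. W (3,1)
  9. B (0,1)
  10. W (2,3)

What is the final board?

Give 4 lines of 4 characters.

Answer: .BB.
B.WB
W..W
.WW.

Derivation:
Move 1: B@(1,0) -> caps B=0 W=0
Move 2: W@(2,0) -> caps B=0 W=0
Move 3: B@(1,3) -> caps B=0 W=0
Move 4: W@(1,2) -> caps B=0 W=0
Move 5: B@(0,2) -> caps B=0 W=0
Move 6: W@(3,2) -> caps B=0 W=0
Move 7: B@(3,3) -> caps B=0 W=0
Move 8: W@(3,1) -> caps B=0 W=0
Move 9: B@(0,1) -> caps B=0 W=0
Move 10: W@(2,3) -> caps B=0 W=1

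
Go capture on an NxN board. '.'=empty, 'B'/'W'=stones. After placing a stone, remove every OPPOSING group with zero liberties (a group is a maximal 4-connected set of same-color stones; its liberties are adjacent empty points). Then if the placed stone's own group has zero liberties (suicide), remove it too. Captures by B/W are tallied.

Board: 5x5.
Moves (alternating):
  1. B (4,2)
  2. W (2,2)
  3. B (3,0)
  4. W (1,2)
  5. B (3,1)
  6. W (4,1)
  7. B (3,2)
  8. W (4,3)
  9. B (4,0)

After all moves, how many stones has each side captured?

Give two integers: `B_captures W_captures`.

Answer: 1 0

Derivation:
Move 1: B@(4,2) -> caps B=0 W=0
Move 2: W@(2,2) -> caps B=0 W=0
Move 3: B@(3,0) -> caps B=0 W=0
Move 4: W@(1,2) -> caps B=0 W=0
Move 5: B@(3,1) -> caps B=0 W=0
Move 6: W@(4,1) -> caps B=0 W=0
Move 7: B@(3,2) -> caps B=0 W=0
Move 8: W@(4,3) -> caps B=0 W=0
Move 9: B@(4,0) -> caps B=1 W=0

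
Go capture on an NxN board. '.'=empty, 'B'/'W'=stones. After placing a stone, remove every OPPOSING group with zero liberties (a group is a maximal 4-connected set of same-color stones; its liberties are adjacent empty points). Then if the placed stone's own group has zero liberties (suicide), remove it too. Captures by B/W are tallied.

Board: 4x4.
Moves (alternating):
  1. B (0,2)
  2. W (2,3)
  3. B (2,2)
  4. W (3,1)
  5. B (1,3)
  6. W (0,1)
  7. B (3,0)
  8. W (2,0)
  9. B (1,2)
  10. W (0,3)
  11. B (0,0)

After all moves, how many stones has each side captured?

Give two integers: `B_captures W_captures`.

Move 1: B@(0,2) -> caps B=0 W=0
Move 2: W@(2,3) -> caps B=0 W=0
Move 3: B@(2,2) -> caps B=0 W=0
Move 4: W@(3,1) -> caps B=0 W=0
Move 5: B@(1,3) -> caps B=0 W=0
Move 6: W@(0,1) -> caps B=0 W=0
Move 7: B@(3,0) -> caps B=0 W=0
Move 8: W@(2,0) -> caps B=0 W=1
Move 9: B@(1,2) -> caps B=0 W=1
Move 10: W@(0,3) -> caps B=0 W=1
Move 11: B@(0,0) -> caps B=0 W=1

Answer: 0 1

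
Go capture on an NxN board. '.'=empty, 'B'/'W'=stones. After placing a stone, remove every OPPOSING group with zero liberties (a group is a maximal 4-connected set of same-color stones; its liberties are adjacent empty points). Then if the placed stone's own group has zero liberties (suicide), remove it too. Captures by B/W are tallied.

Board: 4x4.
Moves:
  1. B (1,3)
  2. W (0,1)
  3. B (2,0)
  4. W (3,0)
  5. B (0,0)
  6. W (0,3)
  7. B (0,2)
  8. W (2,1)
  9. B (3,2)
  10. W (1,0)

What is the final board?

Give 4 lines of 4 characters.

Answer: .WB.
W..B
.W..
W.B.

Derivation:
Move 1: B@(1,3) -> caps B=0 W=0
Move 2: W@(0,1) -> caps B=0 W=0
Move 3: B@(2,0) -> caps B=0 W=0
Move 4: W@(3,0) -> caps B=0 W=0
Move 5: B@(0,0) -> caps B=0 W=0
Move 6: W@(0,3) -> caps B=0 W=0
Move 7: B@(0,2) -> caps B=1 W=0
Move 8: W@(2,1) -> caps B=1 W=0
Move 9: B@(3,2) -> caps B=1 W=0
Move 10: W@(1,0) -> caps B=1 W=2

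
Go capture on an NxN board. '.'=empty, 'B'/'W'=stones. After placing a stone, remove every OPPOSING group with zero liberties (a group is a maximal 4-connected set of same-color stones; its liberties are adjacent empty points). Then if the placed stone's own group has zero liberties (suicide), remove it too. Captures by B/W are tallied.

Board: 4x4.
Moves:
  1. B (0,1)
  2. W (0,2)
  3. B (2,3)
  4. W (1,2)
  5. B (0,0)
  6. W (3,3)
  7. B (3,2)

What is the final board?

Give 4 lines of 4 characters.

Answer: BBW.
..W.
...B
..B.

Derivation:
Move 1: B@(0,1) -> caps B=0 W=0
Move 2: W@(0,2) -> caps B=0 W=0
Move 3: B@(2,3) -> caps B=0 W=0
Move 4: W@(1,2) -> caps B=0 W=0
Move 5: B@(0,0) -> caps B=0 W=0
Move 6: W@(3,3) -> caps B=0 W=0
Move 7: B@(3,2) -> caps B=1 W=0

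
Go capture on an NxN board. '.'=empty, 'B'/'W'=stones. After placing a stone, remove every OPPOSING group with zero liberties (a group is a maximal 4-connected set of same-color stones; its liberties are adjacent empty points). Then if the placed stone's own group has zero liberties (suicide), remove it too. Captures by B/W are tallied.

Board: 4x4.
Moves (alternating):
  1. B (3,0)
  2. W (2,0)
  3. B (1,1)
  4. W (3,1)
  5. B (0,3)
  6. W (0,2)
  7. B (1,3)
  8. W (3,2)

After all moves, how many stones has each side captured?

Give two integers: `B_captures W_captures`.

Answer: 0 1

Derivation:
Move 1: B@(3,0) -> caps B=0 W=0
Move 2: W@(2,0) -> caps B=0 W=0
Move 3: B@(1,1) -> caps B=0 W=0
Move 4: W@(3,1) -> caps B=0 W=1
Move 5: B@(0,3) -> caps B=0 W=1
Move 6: W@(0,2) -> caps B=0 W=1
Move 7: B@(1,3) -> caps B=0 W=1
Move 8: W@(3,2) -> caps B=0 W=1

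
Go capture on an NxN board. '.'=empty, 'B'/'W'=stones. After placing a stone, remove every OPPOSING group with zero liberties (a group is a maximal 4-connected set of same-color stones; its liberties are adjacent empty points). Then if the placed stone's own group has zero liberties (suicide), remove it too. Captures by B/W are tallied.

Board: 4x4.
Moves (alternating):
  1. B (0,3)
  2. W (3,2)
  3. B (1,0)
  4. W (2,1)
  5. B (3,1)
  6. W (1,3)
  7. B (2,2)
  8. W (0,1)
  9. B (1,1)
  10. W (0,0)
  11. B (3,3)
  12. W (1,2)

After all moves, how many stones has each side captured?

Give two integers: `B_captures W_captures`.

Move 1: B@(0,3) -> caps B=0 W=0
Move 2: W@(3,2) -> caps B=0 W=0
Move 3: B@(1,0) -> caps B=0 W=0
Move 4: W@(2,1) -> caps B=0 W=0
Move 5: B@(3,1) -> caps B=0 W=0
Move 6: W@(1,3) -> caps B=0 W=0
Move 7: B@(2,2) -> caps B=0 W=0
Move 8: W@(0,1) -> caps B=0 W=0
Move 9: B@(1,1) -> caps B=0 W=0
Move 10: W@(0,0) -> caps B=0 W=0
Move 11: B@(3,3) -> caps B=1 W=0
Move 12: W@(1,2) -> caps B=1 W=0

Answer: 1 0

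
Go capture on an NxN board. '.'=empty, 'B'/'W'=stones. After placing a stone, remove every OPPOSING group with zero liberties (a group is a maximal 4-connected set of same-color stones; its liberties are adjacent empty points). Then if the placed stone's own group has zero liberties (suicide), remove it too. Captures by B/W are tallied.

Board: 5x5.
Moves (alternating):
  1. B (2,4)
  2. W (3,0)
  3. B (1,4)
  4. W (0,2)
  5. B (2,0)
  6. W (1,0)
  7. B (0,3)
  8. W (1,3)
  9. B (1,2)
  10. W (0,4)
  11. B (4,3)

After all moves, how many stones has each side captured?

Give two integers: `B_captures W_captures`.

Move 1: B@(2,4) -> caps B=0 W=0
Move 2: W@(3,0) -> caps B=0 W=0
Move 3: B@(1,4) -> caps B=0 W=0
Move 4: W@(0,2) -> caps B=0 W=0
Move 5: B@(2,0) -> caps B=0 W=0
Move 6: W@(1,0) -> caps B=0 W=0
Move 7: B@(0,3) -> caps B=0 W=0
Move 8: W@(1,3) -> caps B=0 W=0
Move 9: B@(1,2) -> caps B=0 W=0
Move 10: W@(0,4) -> caps B=0 W=1
Move 11: B@(4,3) -> caps B=0 W=1

Answer: 0 1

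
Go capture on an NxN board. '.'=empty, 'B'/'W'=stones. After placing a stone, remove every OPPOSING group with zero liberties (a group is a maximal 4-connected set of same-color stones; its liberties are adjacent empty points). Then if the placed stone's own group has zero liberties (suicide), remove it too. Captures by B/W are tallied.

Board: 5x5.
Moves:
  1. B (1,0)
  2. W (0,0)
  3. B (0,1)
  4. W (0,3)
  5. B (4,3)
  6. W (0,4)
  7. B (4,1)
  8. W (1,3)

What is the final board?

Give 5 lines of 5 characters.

Move 1: B@(1,0) -> caps B=0 W=0
Move 2: W@(0,0) -> caps B=0 W=0
Move 3: B@(0,1) -> caps B=1 W=0
Move 4: W@(0,3) -> caps B=1 W=0
Move 5: B@(4,3) -> caps B=1 W=0
Move 6: W@(0,4) -> caps B=1 W=0
Move 7: B@(4,1) -> caps B=1 W=0
Move 8: W@(1,3) -> caps B=1 W=0

Answer: .B.WW
B..W.
.....
.....
.B.B.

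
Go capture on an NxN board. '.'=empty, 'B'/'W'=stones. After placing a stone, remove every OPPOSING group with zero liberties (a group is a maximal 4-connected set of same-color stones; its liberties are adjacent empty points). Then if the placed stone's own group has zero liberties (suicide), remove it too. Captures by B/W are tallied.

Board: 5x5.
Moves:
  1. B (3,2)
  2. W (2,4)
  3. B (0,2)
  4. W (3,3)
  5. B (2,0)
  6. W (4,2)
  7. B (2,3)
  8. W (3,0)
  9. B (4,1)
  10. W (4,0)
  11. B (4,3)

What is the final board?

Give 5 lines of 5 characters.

Move 1: B@(3,2) -> caps B=0 W=0
Move 2: W@(2,4) -> caps B=0 W=0
Move 3: B@(0,2) -> caps B=0 W=0
Move 4: W@(3,3) -> caps B=0 W=0
Move 5: B@(2,0) -> caps B=0 W=0
Move 6: W@(4,2) -> caps B=0 W=0
Move 7: B@(2,3) -> caps B=0 W=0
Move 8: W@(3,0) -> caps B=0 W=0
Move 9: B@(4,1) -> caps B=0 W=0
Move 10: W@(4,0) -> caps B=0 W=0
Move 11: B@(4,3) -> caps B=1 W=0

Answer: ..B..
.....
B..BW
W.BW.
WB.B.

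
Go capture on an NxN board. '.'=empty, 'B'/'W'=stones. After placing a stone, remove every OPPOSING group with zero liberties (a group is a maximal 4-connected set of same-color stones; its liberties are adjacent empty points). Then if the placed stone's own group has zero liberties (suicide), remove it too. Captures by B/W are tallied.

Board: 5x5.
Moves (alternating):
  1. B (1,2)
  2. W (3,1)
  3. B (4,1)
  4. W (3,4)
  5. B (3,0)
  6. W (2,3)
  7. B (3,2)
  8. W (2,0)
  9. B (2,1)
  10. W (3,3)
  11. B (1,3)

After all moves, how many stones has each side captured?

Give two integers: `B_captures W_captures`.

Move 1: B@(1,2) -> caps B=0 W=0
Move 2: W@(3,1) -> caps B=0 W=0
Move 3: B@(4,1) -> caps B=0 W=0
Move 4: W@(3,4) -> caps B=0 W=0
Move 5: B@(3,0) -> caps B=0 W=0
Move 6: W@(2,3) -> caps B=0 W=0
Move 7: B@(3,2) -> caps B=0 W=0
Move 8: W@(2,0) -> caps B=0 W=0
Move 9: B@(2,1) -> caps B=1 W=0
Move 10: W@(3,3) -> caps B=1 W=0
Move 11: B@(1,3) -> caps B=1 W=0

Answer: 1 0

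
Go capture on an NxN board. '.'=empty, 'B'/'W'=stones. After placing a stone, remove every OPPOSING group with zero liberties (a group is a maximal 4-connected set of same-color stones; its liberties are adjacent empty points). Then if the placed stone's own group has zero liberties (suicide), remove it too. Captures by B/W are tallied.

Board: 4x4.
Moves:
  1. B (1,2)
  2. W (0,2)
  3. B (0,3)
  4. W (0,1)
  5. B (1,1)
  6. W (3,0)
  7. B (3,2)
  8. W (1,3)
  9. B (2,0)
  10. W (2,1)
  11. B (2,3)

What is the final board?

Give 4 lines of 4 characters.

Answer: .WW.
.BBW
BW.B
W.B.

Derivation:
Move 1: B@(1,2) -> caps B=0 W=0
Move 2: W@(0,2) -> caps B=0 W=0
Move 3: B@(0,3) -> caps B=0 W=0
Move 4: W@(0,1) -> caps B=0 W=0
Move 5: B@(1,1) -> caps B=0 W=0
Move 6: W@(3,0) -> caps B=0 W=0
Move 7: B@(3,2) -> caps B=0 W=0
Move 8: W@(1,3) -> caps B=0 W=1
Move 9: B@(2,0) -> caps B=0 W=1
Move 10: W@(2,1) -> caps B=0 W=1
Move 11: B@(2,3) -> caps B=0 W=1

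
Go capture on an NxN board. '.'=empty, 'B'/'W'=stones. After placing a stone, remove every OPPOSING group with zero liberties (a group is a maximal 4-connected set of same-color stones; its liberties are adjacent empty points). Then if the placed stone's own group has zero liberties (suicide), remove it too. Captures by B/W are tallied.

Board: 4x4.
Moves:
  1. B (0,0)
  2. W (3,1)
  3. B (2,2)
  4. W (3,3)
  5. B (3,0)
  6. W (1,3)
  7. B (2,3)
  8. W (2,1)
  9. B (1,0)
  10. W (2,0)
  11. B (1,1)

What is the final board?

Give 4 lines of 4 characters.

Answer: B...
BB.W
WWBB
.W.W

Derivation:
Move 1: B@(0,0) -> caps B=0 W=0
Move 2: W@(3,1) -> caps B=0 W=0
Move 3: B@(2,2) -> caps B=0 W=0
Move 4: W@(3,3) -> caps B=0 W=0
Move 5: B@(3,0) -> caps B=0 W=0
Move 6: W@(1,3) -> caps B=0 W=0
Move 7: B@(2,3) -> caps B=0 W=0
Move 8: W@(2,1) -> caps B=0 W=0
Move 9: B@(1,0) -> caps B=0 W=0
Move 10: W@(2,0) -> caps B=0 W=1
Move 11: B@(1,1) -> caps B=0 W=1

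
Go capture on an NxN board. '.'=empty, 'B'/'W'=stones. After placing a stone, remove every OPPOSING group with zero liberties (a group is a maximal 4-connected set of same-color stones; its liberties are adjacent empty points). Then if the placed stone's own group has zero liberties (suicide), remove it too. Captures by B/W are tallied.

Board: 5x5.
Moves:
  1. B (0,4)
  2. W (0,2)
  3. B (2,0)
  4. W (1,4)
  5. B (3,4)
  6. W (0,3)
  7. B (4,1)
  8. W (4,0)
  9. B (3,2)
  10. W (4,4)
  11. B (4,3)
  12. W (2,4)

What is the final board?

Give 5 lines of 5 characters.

Move 1: B@(0,4) -> caps B=0 W=0
Move 2: W@(0,2) -> caps B=0 W=0
Move 3: B@(2,0) -> caps B=0 W=0
Move 4: W@(1,4) -> caps B=0 W=0
Move 5: B@(3,4) -> caps B=0 W=0
Move 6: W@(0,3) -> caps B=0 W=1
Move 7: B@(4,1) -> caps B=0 W=1
Move 8: W@(4,0) -> caps B=0 W=1
Move 9: B@(3,2) -> caps B=0 W=1
Move 10: W@(4,4) -> caps B=0 W=1
Move 11: B@(4,3) -> caps B=1 W=1
Move 12: W@(2,4) -> caps B=1 W=1

Answer: ..WW.
....W
B...W
..B.B
WB.B.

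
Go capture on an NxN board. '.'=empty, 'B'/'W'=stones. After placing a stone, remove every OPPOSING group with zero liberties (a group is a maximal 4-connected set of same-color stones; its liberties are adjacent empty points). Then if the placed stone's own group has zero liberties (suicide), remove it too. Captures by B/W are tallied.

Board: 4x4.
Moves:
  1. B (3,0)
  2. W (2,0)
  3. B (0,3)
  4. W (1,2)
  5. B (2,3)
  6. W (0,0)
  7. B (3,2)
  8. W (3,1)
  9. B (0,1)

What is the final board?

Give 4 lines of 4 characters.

Answer: WB.B
..W.
W..B
.WB.

Derivation:
Move 1: B@(3,0) -> caps B=0 W=0
Move 2: W@(2,0) -> caps B=0 W=0
Move 3: B@(0,3) -> caps B=0 W=0
Move 4: W@(1,2) -> caps B=0 W=0
Move 5: B@(2,3) -> caps B=0 W=0
Move 6: W@(0,0) -> caps B=0 W=0
Move 7: B@(3,2) -> caps B=0 W=0
Move 8: W@(3,1) -> caps B=0 W=1
Move 9: B@(0,1) -> caps B=0 W=1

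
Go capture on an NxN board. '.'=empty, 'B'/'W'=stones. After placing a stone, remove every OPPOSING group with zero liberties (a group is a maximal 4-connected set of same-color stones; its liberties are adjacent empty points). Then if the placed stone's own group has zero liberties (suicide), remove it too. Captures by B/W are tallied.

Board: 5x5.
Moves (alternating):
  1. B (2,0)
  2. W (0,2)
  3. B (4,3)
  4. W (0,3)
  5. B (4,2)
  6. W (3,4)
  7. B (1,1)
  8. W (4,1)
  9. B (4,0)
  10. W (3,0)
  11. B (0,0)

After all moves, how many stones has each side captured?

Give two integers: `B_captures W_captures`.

Answer: 0 1

Derivation:
Move 1: B@(2,0) -> caps B=0 W=0
Move 2: W@(0,2) -> caps B=0 W=0
Move 3: B@(4,3) -> caps B=0 W=0
Move 4: W@(0,3) -> caps B=0 W=0
Move 5: B@(4,2) -> caps B=0 W=0
Move 6: W@(3,4) -> caps B=0 W=0
Move 7: B@(1,1) -> caps B=0 W=0
Move 8: W@(4,1) -> caps B=0 W=0
Move 9: B@(4,0) -> caps B=0 W=0
Move 10: W@(3,0) -> caps B=0 W=1
Move 11: B@(0,0) -> caps B=0 W=1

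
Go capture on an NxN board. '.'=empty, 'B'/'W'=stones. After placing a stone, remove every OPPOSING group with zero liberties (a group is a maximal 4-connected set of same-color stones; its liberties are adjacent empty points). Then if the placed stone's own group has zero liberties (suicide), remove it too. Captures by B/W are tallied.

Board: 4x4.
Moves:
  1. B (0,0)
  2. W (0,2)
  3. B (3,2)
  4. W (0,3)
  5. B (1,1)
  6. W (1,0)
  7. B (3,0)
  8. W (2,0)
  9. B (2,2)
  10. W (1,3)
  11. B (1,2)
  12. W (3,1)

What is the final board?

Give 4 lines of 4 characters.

Answer: B.WW
WBBW
W.B.
.WB.

Derivation:
Move 1: B@(0,0) -> caps B=0 W=0
Move 2: W@(0,2) -> caps B=0 W=0
Move 3: B@(3,2) -> caps B=0 W=0
Move 4: W@(0,3) -> caps B=0 W=0
Move 5: B@(1,1) -> caps B=0 W=0
Move 6: W@(1,0) -> caps B=0 W=0
Move 7: B@(3,0) -> caps B=0 W=0
Move 8: W@(2,0) -> caps B=0 W=0
Move 9: B@(2,2) -> caps B=0 W=0
Move 10: W@(1,3) -> caps B=0 W=0
Move 11: B@(1,2) -> caps B=0 W=0
Move 12: W@(3,1) -> caps B=0 W=1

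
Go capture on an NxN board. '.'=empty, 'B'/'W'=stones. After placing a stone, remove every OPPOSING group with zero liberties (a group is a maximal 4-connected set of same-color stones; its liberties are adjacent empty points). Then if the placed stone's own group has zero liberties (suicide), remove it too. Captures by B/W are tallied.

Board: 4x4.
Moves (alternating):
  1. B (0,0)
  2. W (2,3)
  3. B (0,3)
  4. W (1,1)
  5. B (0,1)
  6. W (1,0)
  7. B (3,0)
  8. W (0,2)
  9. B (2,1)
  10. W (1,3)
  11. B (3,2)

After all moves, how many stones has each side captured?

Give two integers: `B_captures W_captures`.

Answer: 0 3

Derivation:
Move 1: B@(0,0) -> caps B=0 W=0
Move 2: W@(2,3) -> caps B=0 W=0
Move 3: B@(0,3) -> caps B=0 W=0
Move 4: W@(1,1) -> caps B=0 W=0
Move 5: B@(0,1) -> caps B=0 W=0
Move 6: W@(1,0) -> caps B=0 W=0
Move 7: B@(3,0) -> caps B=0 W=0
Move 8: W@(0,2) -> caps B=0 W=2
Move 9: B@(2,1) -> caps B=0 W=2
Move 10: W@(1,3) -> caps B=0 W=3
Move 11: B@(3,2) -> caps B=0 W=3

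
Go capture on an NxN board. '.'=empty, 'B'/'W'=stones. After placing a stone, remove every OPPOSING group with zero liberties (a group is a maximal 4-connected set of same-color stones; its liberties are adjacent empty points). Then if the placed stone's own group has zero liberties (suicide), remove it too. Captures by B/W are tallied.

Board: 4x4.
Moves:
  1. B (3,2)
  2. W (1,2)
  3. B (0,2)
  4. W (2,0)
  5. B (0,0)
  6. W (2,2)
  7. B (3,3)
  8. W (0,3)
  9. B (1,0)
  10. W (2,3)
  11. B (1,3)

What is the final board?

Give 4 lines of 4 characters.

Answer: B.B.
B.WB
W.WW
..BB

Derivation:
Move 1: B@(3,2) -> caps B=0 W=0
Move 2: W@(1,2) -> caps B=0 W=0
Move 3: B@(0,2) -> caps B=0 W=0
Move 4: W@(2,0) -> caps B=0 W=0
Move 5: B@(0,0) -> caps B=0 W=0
Move 6: W@(2,2) -> caps B=0 W=0
Move 7: B@(3,3) -> caps B=0 W=0
Move 8: W@(0,3) -> caps B=0 W=0
Move 9: B@(1,0) -> caps B=0 W=0
Move 10: W@(2,3) -> caps B=0 W=0
Move 11: B@(1,3) -> caps B=1 W=0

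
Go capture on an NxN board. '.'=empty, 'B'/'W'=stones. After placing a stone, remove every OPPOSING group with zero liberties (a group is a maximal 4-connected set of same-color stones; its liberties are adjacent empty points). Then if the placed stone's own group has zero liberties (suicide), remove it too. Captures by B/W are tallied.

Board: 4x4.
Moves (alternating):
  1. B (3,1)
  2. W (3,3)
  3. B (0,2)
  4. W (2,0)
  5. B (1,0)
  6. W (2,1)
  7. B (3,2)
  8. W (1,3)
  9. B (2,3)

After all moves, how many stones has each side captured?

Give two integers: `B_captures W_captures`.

Answer: 1 0

Derivation:
Move 1: B@(3,1) -> caps B=0 W=0
Move 2: W@(3,3) -> caps B=0 W=0
Move 3: B@(0,2) -> caps B=0 W=0
Move 4: W@(2,0) -> caps B=0 W=0
Move 5: B@(1,0) -> caps B=0 W=0
Move 6: W@(2,1) -> caps B=0 W=0
Move 7: B@(3,2) -> caps B=0 W=0
Move 8: W@(1,3) -> caps B=0 W=0
Move 9: B@(2,3) -> caps B=1 W=0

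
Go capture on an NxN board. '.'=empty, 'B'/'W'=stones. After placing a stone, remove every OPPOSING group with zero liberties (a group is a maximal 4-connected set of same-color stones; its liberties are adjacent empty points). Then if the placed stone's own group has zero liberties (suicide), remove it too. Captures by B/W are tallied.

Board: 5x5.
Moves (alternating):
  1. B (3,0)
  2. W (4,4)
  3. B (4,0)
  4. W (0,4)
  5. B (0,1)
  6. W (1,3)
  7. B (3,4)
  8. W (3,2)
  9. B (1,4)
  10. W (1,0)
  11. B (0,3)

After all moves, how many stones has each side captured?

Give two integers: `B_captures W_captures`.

Move 1: B@(3,0) -> caps B=0 W=0
Move 2: W@(4,4) -> caps B=0 W=0
Move 3: B@(4,0) -> caps B=0 W=0
Move 4: W@(0,4) -> caps B=0 W=0
Move 5: B@(0,1) -> caps B=0 W=0
Move 6: W@(1,3) -> caps B=0 W=0
Move 7: B@(3,4) -> caps B=0 W=0
Move 8: W@(3,2) -> caps B=0 W=0
Move 9: B@(1,4) -> caps B=0 W=0
Move 10: W@(1,0) -> caps B=0 W=0
Move 11: B@(0,3) -> caps B=1 W=0

Answer: 1 0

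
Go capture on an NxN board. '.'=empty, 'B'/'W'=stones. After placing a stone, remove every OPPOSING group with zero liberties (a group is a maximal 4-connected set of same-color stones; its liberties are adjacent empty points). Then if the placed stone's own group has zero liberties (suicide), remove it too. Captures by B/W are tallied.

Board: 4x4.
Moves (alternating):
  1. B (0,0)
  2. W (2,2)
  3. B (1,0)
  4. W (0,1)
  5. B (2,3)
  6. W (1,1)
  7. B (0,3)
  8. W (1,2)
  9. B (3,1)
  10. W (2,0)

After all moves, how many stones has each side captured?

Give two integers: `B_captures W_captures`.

Answer: 0 2

Derivation:
Move 1: B@(0,0) -> caps B=0 W=0
Move 2: W@(2,2) -> caps B=0 W=0
Move 3: B@(1,0) -> caps B=0 W=0
Move 4: W@(0,1) -> caps B=0 W=0
Move 5: B@(2,3) -> caps B=0 W=0
Move 6: W@(1,1) -> caps B=0 W=0
Move 7: B@(0,3) -> caps B=0 W=0
Move 8: W@(1,2) -> caps B=0 W=0
Move 9: B@(3,1) -> caps B=0 W=0
Move 10: W@(2,0) -> caps B=0 W=2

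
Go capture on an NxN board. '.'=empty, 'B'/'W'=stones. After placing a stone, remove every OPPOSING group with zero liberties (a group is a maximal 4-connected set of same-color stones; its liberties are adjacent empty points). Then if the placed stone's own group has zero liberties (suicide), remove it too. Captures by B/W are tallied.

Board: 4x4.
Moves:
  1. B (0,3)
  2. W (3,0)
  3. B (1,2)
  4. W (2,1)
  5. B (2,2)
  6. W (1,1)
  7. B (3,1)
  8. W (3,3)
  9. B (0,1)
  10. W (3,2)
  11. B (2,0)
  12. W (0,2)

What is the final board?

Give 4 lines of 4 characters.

Move 1: B@(0,3) -> caps B=0 W=0
Move 2: W@(3,0) -> caps B=0 W=0
Move 3: B@(1,2) -> caps B=0 W=0
Move 4: W@(2,1) -> caps B=0 W=0
Move 5: B@(2,2) -> caps B=0 W=0
Move 6: W@(1,1) -> caps B=0 W=0
Move 7: B@(3,1) -> caps B=0 W=0
Move 8: W@(3,3) -> caps B=0 W=0
Move 9: B@(0,1) -> caps B=0 W=0
Move 10: W@(3,2) -> caps B=0 W=1
Move 11: B@(2,0) -> caps B=0 W=1
Move 12: W@(0,2) -> caps B=0 W=1

Answer: .B.B
.WB.
BWB.
W.WW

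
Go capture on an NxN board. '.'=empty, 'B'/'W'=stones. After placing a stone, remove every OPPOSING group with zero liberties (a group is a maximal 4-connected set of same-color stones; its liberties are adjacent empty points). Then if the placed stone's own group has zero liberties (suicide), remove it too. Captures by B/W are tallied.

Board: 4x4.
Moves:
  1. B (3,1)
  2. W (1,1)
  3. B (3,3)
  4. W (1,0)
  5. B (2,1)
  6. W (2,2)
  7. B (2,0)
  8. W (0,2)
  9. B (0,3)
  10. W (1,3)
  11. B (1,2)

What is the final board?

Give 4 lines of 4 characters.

Move 1: B@(3,1) -> caps B=0 W=0
Move 2: W@(1,1) -> caps B=0 W=0
Move 3: B@(3,3) -> caps B=0 W=0
Move 4: W@(1,0) -> caps B=0 W=0
Move 5: B@(2,1) -> caps B=0 W=0
Move 6: W@(2,2) -> caps B=0 W=0
Move 7: B@(2,0) -> caps B=0 W=0
Move 8: W@(0,2) -> caps B=0 W=0
Move 9: B@(0,3) -> caps B=0 W=0
Move 10: W@(1,3) -> caps B=0 W=1
Move 11: B@(1,2) -> caps B=0 W=1

Answer: ..W.
WW.W
BBW.
.B.B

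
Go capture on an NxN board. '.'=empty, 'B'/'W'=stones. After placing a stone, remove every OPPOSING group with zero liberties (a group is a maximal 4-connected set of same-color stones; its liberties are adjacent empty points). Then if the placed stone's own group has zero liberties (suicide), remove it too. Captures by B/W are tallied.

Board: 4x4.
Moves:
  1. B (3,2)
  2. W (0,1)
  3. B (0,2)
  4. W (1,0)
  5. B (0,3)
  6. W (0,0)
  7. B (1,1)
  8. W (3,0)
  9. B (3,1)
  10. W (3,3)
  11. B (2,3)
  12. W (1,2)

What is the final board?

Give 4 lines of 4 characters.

Move 1: B@(3,2) -> caps B=0 W=0
Move 2: W@(0,1) -> caps B=0 W=0
Move 3: B@(0,2) -> caps B=0 W=0
Move 4: W@(1,0) -> caps B=0 W=0
Move 5: B@(0,3) -> caps B=0 W=0
Move 6: W@(0,0) -> caps B=0 W=0
Move 7: B@(1,1) -> caps B=0 W=0
Move 8: W@(3,0) -> caps B=0 W=0
Move 9: B@(3,1) -> caps B=0 W=0
Move 10: W@(3,3) -> caps B=0 W=0
Move 11: B@(2,3) -> caps B=1 W=0
Move 12: W@(1,2) -> caps B=1 W=0

Answer: WWBB
WBW.
...B
WBB.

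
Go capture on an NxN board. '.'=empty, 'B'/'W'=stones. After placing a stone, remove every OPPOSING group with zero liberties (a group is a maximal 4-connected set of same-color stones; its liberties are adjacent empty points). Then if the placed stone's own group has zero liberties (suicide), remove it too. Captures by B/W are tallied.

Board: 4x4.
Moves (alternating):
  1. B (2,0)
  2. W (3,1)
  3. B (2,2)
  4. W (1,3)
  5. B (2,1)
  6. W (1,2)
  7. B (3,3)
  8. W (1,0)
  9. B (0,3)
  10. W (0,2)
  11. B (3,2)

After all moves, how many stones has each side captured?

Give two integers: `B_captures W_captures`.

Move 1: B@(2,0) -> caps B=0 W=0
Move 2: W@(3,1) -> caps B=0 W=0
Move 3: B@(2,2) -> caps B=0 W=0
Move 4: W@(1,3) -> caps B=0 W=0
Move 5: B@(2,1) -> caps B=0 W=0
Move 6: W@(1,2) -> caps B=0 W=0
Move 7: B@(3,3) -> caps B=0 W=0
Move 8: W@(1,0) -> caps B=0 W=0
Move 9: B@(0,3) -> caps B=0 W=0
Move 10: W@(0,2) -> caps B=0 W=1
Move 11: B@(3,2) -> caps B=0 W=1

Answer: 0 1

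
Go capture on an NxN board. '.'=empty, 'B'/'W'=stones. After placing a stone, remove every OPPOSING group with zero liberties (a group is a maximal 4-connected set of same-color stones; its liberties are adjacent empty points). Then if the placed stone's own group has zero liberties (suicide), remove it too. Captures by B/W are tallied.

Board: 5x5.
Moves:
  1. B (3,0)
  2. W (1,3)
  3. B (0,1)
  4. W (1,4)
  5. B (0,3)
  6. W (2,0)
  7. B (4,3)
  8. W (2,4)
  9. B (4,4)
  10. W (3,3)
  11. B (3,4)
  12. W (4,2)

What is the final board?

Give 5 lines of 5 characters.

Move 1: B@(3,0) -> caps B=0 W=0
Move 2: W@(1,3) -> caps B=0 W=0
Move 3: B@(0,1) -> caps B=0 W=0
Move 4: W@(1,4) -> caps B=0 W=0
Move 5: B@(0,3) -> caps B=0 W=0
Move 6: W@(2,0) -> caps B=0 W=0
Move 7: B@(4,3) -> caps B=0 W=0
Move 8: W@(2,4) -> caps B=0 W=0
Move 9: B@(4,4) -> caps B=0 W=0
Move 10: W@(3,3) -> caps B=0 W=0
Move 11: B@(3,4) -> caps B=0 W=0
Move 12: W@(4,2) -> caps B=0 W=3

Answer: .B.B.
...WW
W...W
B..W.
..W..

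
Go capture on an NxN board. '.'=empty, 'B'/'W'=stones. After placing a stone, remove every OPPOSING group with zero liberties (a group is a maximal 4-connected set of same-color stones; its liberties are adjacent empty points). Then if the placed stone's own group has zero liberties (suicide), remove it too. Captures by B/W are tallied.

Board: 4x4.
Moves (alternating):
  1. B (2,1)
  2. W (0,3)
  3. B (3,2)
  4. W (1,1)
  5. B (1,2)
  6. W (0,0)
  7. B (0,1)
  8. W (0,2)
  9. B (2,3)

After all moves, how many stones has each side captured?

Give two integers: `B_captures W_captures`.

Answer: 0 1

Derivation:
Move 1: B@(2,1) -> caps B=0 W=0
Move 2: W@(0,3) -> caps B=0 W=0
Move 3: B@(3,2) -> caps B=0 W=0
Move 4: W@(1,1) -> caps B=0 W=0
Move 5: B@(1,2) -> caps B=0 W=0
Move 6: W@(0,0) -> caps B=0 W=0
Move 7: B@(0,1) -> caps B=0 W=0
Move 8: W@(0,2) -> caps B=0 W=1
Move 9: B@(2,3) -> caps B=0 W=1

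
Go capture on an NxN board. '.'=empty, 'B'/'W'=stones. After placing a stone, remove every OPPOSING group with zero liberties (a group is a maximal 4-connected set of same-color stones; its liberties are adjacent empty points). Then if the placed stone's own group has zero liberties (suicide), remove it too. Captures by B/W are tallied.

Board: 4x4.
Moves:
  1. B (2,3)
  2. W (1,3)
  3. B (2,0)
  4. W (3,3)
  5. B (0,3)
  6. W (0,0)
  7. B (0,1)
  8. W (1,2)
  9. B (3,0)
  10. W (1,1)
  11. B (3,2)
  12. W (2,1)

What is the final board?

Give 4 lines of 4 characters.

Move 1: B@(2,3) -> caps B=0 W=0
Move 2: W@(1,3) -> caps B=0 W=0
Move 3: B@(2,0) -> caps B=0 W=0
Move 4: W@(3,3) -> caps B=0 W=0
Move 5: B@(0,3) -> caps B=0 W=0
Move 6: W@(0,0) -> caps B=0 W=0
Move 7: B@(0,1) -> caps B=0 W=0
Move 8: W@(1,2) -> caps B=0 W=0
Move 9: B@(3,0) -> caps B=0 W=0
Move 10: W@(1,1) -> caps B=0 W=0
Move 11: B@(3,2) -> caps B=1 W=0
Move 12: W@(2,1) -> caps B=1 W=0

Answer: WB.B
.WWW
BW.B
B.B.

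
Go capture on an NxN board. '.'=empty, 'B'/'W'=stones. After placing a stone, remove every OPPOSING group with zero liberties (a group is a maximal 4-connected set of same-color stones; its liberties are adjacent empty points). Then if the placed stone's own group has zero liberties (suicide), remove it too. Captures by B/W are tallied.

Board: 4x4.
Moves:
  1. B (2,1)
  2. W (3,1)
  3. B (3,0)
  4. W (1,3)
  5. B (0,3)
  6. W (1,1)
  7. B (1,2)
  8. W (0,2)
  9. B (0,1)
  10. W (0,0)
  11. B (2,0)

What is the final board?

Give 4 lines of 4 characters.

Move 1: B@(2,1) -> caps B=0 W=0
Move 2: W@(3,1) -> caps B=0 W=0
Move 3: B@(3,0) -> caps B=0 W=0
Move 4: W@(1,3) -> caps B=0 W=0
Move 5: B@(0,3) -> caps B=0 W=0
Move 6: W@(1,1) -> caps B=0 W=0
Move 7: B@(1,2) -> caps B=0 W=0
Move 8: W@(0,2) -> caps B=0 W=1
Move 9: B@(0,1) -> caps B=0 W=1
Move 10: W@(0,0) -> caps B=0 W=2
Move 11: B@(2,0) -> caps B=0 W=2

Answer: W.W.
.WBW
BB..
BW..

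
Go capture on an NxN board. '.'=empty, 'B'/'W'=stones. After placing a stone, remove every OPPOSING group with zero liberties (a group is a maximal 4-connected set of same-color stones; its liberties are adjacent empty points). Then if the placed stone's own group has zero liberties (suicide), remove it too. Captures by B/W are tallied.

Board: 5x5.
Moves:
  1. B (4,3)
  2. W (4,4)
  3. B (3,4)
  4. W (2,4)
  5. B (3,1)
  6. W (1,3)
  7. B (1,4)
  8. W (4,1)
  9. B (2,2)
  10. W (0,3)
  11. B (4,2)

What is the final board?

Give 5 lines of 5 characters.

Answer: ...W.
...WB
..B.W
.B..B
.WBB.

Derivation:
Move 1: B@(4,3) -> caps B=0 W=0
Move 2: W@(4,4) -> caps B=0 W=0
Move 3: B@(3,4) -> caps B=1 W=0
Move 4: W@(2,4) -> caps B=1 W=0
Move 5: B@(3,1) -> caps B=1 W=0
Move 6: W@(1,3) -> caps B=1 W=0
Move 7: B@(1,4) -> caps B=1 W=0
Move 8: W@(4,1) -> caps B=1 W=0
Move 9: B@(2,2) -> caps B=1 W=0
Move 10: W@(0,3) -> caps B=1 W=0
Move 11: B@(4,2) -> caps B=1 W=0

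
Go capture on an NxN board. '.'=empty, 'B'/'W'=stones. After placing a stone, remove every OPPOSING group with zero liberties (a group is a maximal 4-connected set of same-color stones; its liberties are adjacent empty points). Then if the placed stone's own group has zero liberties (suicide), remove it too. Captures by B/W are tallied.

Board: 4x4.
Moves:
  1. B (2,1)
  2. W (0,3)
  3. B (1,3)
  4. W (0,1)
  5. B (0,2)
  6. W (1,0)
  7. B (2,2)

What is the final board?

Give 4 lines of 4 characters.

Answer: .WB.
W..B
.BB.
....

Derivation:
Move 1: B@(2,1) -> caps B=0 W=0
Move 2: W@(0,3) -> caps B=0 W=0
Move 3: B@(1,3) -> caps B=0 W=0
Move 4: W@(0,1) -> caps B=0 W=0
Move 5: B@(0,2) -> caps B=1 W=0
Move 6: W@(1,0) -> caps B=1 W=0
Move 7: B@(2,2) -> caps B=1 W=0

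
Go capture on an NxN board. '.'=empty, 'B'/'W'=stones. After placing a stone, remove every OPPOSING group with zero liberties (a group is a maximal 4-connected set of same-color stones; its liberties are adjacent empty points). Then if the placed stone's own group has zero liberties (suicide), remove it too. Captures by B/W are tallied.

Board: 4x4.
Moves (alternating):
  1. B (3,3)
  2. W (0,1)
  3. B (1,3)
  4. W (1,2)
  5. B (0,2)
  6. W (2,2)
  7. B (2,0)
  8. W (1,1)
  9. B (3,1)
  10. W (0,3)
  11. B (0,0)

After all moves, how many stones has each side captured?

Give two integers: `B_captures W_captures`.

Answer: 0 1

Derivation:
Move 1: B@(3,3) -> caps B=0 W=0
Move 2: W@(0,1) -> caps B=0 W=0
Move 3: B@(1,3) -> caps B=0 W=0
Move 4: W@(1,2) -> caps B=0 W=0
Move 5: B@(0,2) -> caps B=0 W=0
Move 6: W@(2,2) -> caps B=0 W=0
Move 7: B@(2,0) -> caps B=0 W=0
Move 8: W@(1,1) -> caps B=0 W=0
Move 9: B@(3,1) -> caps B=0 W=0
Move 10: W@(0,3) -> caps B=0 W=1
Move 11: B@(0,0) -> caps B=0 W=1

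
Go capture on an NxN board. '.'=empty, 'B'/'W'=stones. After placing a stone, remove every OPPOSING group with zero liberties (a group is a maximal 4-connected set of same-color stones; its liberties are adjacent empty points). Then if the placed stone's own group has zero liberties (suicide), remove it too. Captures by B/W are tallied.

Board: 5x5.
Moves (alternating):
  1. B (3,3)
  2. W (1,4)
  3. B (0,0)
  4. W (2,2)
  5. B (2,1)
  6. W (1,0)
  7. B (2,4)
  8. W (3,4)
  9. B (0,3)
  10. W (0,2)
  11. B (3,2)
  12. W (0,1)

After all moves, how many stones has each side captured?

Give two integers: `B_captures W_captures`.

Answer: 0 1

Derivation:
Move 1: B@(3,3) -> caps B=0 W=0
Move 2: W@(1,4) -> caps B=0 W=0
Move 3: B@(0,0) -> caps B=0 W=0
Move 4: W@(2,2) -> caps B=0 W=0
Move 5: B@(2,1) -> caps B=0 W=0
Move 6: W@(1,0) -> caps B=0 W=0
Move 7: B@(2,4) -> caps B=0 W=0
Move 8: W@(3,4) -> caps B=0 W=0
Move 9: B@(0,3) -> caps B=0 W=0
Move 10: W@(0,2) -> caps B=0 W=0
Move 11: B@(3,2) -> caps B=0 W=0
Move 12: W@(0,1) -> caps B=0 W=1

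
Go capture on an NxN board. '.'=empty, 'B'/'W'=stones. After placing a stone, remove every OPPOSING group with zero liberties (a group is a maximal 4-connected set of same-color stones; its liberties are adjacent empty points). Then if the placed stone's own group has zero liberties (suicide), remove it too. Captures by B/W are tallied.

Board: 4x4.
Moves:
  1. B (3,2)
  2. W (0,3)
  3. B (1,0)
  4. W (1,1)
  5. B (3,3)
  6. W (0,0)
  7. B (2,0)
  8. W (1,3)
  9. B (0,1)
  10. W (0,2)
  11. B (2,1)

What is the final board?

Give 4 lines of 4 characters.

Answer: .BWW
BW.W
BB..
..BB

Derivation:
Move 1: B@(3,2) -> caps B=0 W=0
Move 2: W@(0,3) -> caps B=0 W=0
Move 3: B@(1,0) -> caps B=0 W=0
Move 4: W@(1,1) -> caps B=0 W=0
Move 5: B@(3,3) -> caps B=0 W=0
Move 6: W@(0,0) -> caps B=0 W=0
Move 7: B@(2,0) -> caps B=0 W=0
Move 8: W@(1,3) -> caps B=0 W=0
Move 9: B@(0,1) -> caps B=1 W=0
Move 10: W@(0,2) -> caps B=1 W=0
Move 11: B@(2,1) -> caps B=1 W=0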